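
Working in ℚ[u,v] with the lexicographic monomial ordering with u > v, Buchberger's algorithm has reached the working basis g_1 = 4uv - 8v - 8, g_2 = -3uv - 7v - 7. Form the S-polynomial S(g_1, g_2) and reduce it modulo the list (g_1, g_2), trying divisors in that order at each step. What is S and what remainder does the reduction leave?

S(g_1, g_2) = -13/3v - 13/3; remainder on division = -13/3v - 13/3.

lcm(LM(g_1), LM(g_2)) = uv.
S = (lcm/LT(g_1))·g_1 − (lcm/LT(g_2))·g_2 = -13/3v - 13/3.
Reduce S modulo (g_1, g_2) in that order:
  leading term v: no divisor's leading term divides it; move -13/3v to the remainder.
  leading term 1: no divisor's leading term divides it; move -13/3 to the remainder.
The remainder -13/3v - 13/3 is nonzero, so it would be added as the next basis element.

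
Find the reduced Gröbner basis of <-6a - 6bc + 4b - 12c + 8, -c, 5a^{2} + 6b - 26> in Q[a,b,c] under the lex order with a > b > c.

f_1 = -6a - 6bc + 4b - 12c + 8, LT = a.
f_2 = -c, LT = c.
f_3 = 5a^{2} + 6b - 26, LT = a^{2}.

S(f_1,f_3): lcm = a^{2}. S = abc - \tfrac{2}{3}ab + 2ac - \tfrac{4}{3}a - \tfrac{6}{5}b + \tfrac{26}{5}.
  reduce S modulo (f_1, f_2, f_3):
  remainder -\tfrac{4}{9}b^{2} - \tfrac{134}{45}b + \tfrac{154}{45} ≠ 0; add g_4 = -\tfrac{4}{9}b^{2} - \tfrac{134}{45}b + \tfrac{154}{45} to the basis.

The other S-polynomials (S(f_1,f_2), S(f_2,f_3), S(f_1,g_4), S(f_2,g_4), S(f_3,g_4)) all reduce to 0 modulo the current basis, so we have a Gröbner basis.
Inter-reduce: drop elements whose leading term is divisible by another's, tail-reduce, and make monic.

G = {a - \tfrac{2}{3}b - \tfrac{4}{3}, b^{2} + \tfrac{67}{10}b - \tfrac{77}{10}, c}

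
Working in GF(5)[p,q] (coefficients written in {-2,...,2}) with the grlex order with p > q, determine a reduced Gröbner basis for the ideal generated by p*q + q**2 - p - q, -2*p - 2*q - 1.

f_1 = p*q + q**2 - p - q, LT = p*q.
f_2 = -2*p - 2*q - 1, LT = p.

S(f_1,f_2): lcm = p*q. S = -p + q.
  leading term p: subtract (-2)·f_2 from -p + q → 2*q - 2
  leading term q: no divisor's leading term divides it; move 2*q to the remainder.
  leading term 1: no divisor's leading term divides it; move -2 to the remainder.
  remainder 2*q - 2 ≠ 0; add g_3 = 2*q - 2 to the basis.

The other S-polynomials (S(f_1,g_3), S(f_2,g_3)) all reduce to 0 modulo the current basis, so we have a Gröbner basis.
Inter-reduce: drop elements whose leading term is divisible by another's, tail-reduce, and make monic.

G = {p - 1, q - 1}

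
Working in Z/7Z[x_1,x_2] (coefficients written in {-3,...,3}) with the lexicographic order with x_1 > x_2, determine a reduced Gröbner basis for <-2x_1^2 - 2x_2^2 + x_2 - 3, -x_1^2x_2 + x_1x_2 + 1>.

This is the nonlinear analogue of row-reducing a linear system.

f_1 = -2x_1^2 - 2x_2^2 + x_2 - 3, LT = x_1^2.
f_2 = -x_1^2x_2 + x_1x_2 + 1, LT = x_1^2x_2.

S(f_1,f_2): lcm = x_1^2x_2. S = x_1x_2 + x_2^3 + 3x_2^2 - 2x_2 + 1.
  reduce S modulo (f_1, f_2):
  remainder x_1x_2 + x_2^3 + 3x_2^2 - 2x_2 + 1 ≠ 0; add g_3 = x_1x_2 + x_2^3 + 3x_2^2 - 2x_2 + 1 to the basis.

S(f_1,g_3): lcm = x_1^2x_2. S = -x_1x_2^3 - 3x_1x_2^2 + 2x_1x_2 - x_1 + x_2^3 + 3x_2^2 - 2x_2.
  reduce S modulo (f_1, f_2, g_3):
  remainder -x_1 + x_2^5 - x_2^4 - x_2^3 - x_2^2 - 2x_2 - 2 ≠ 0; add g_4 = -x_1 + x_2^5 - x_2^4 - x_2^3 - x_2^2 - 2x_2 - 2 to the basis.

S(f_1,g_4): lcm = x_1^2. S = x_1x_2^5 - x_1x_2^4 - x_1x_2^3 - x_1x_2^2 - 2x_1x_2 - 2x_1 + x_2^2 + 3x_2 - 2.
  reduce S modulo (f_1, f_2, g_3, g_4):
  remainder -x_2^7 - 2x_2^6 - 3x_2^5 + 3x_2^4 - x_2^3 + x_2^2 - 3x_2 - 3 ≠ 0; add g_5 = -x_2^7 - 2x_2^6 - 3x_2^5 + 3x_2^4 - x_2^3 + x_2^2 - 3x_2 - 3 to the basis.

S(f_2,g_4): lcm = x_1^2x_2. S = x_1x_2^6 - x_1x_2^5 - x_1x_2^4 - x_1x_2^3 - 2x_1x_2^2 - 3x_1x_2 - 1.
  reduce S modulo (f_1, f_2, g_3, g_4, g_5):
  remainder 2x_2^6 - 2x_2^5 - 2x_2^4 + 2x_2^2 - x_2 + 2 ≠ 0; add g_6 = 2x_2^6 - 2x_2^5 - 2x_2^4 + 2x_2^2 - x_2 + 2 to the basis.

The other S-polynomials (S(f_2,g_3), S(g_3,g_4), S(f_1,g_5), S(f_2,g_5), S(g_3,g_5), S(g_4,g_5), S(f_1,g_6), S(f_2,g_6), S(g_3,g_6), S(g_4,g_6), S(g_5,g_6)) all reduce to 0 modulo the current basis, so we have a Gröbner basis.
Inter-reduce: drop elements whose leading term is divisible by another's, tail-reduce, and make monic.

G = {x_1 - x_2^5 + x_2^4 + x_2^3 + x_2^2 + 2x_2 + 2, x_2^6 - x_2^5 - x_2^4 + x_2^2 + 3x_2 + 1}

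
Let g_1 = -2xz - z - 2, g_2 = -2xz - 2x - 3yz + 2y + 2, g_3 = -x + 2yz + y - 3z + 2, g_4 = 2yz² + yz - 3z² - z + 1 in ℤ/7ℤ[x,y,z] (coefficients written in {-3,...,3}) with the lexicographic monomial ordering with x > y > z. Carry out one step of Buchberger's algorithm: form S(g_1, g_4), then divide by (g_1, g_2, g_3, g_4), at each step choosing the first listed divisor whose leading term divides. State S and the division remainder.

lcm(LM(g_1), LM(g_4)) = xyz².
S = (lcm/LT(g_1))·g_1 − (lcm/LT(g_4))·g_4 = 3xyz - 2xz² - 3xz + 3x - 3yz² + yz.
Reduce S modulo (g_1, g_2, g_3, g_4) in that order:
  leading term xyz: subtract (2y)·g_1 from 3xyz - 2xz² - 3xz + 3x - 3yz² + yz → -2xz² - 3xz + 3x - 3yz² + 3yz - 3y
  leading term xz²: subtract (z)·g_1 from -2xz² - 3xz + 3x - 3yz² + 3yz - 3y → -3xz + 3x - 3yz² + 3yz - 3y + z² + 2z
  leading term xz: subtract (-2)·g_1 from -3xz + 3x - 3yz² + 3yz - 3y + z² + 2z → 3x - 3yz² + 3yz - 3y + z² + 3
  leading term x: subtract (-3)·g_3 from 3x - 3yz² + 3yz - 3y + z² + 3 → -3yz² + 2yz + z² - 2z + 2
  leading term yz²: subtract (2)·g_4 from -3yz² + 2yz + z² - 2z + 2 → 0
The remainder is 0, so this S-polynomial contributes no new basis element.

S(g_1, g_4) = 3xyz - 2xz² - 3xz + 3x - 3yz² + yz; remainder on division = 0.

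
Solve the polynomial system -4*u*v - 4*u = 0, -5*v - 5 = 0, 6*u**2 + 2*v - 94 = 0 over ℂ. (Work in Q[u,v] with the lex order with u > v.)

{(-4, -1), (4, -1)}

Compute a lex Gröbner basis by Buchberger's algorithm.
f_1 = -4*u*v - 4*u, LT = u*v.
f_2 = -5*v - 5, LT = v.
f_3 = 6*u**2 + 2*v - 94, LT = u**2.

The S-polynomials (S(f_1,f_2), S(f_1,f_3), S(f_2,f_3)) all reduce to 0 modulo the current basis, so we have a Gröbner basis.
Inter-reduce: drop elements whose leading term is divisible by another's, tail-reduce, and make monic.
Reduced Gröbner basis: {u**2 - 16, v + 1}.

A lex Gröbner basis eliminates variables successively. Here v + 1 depends only on v, with roots {-1}; lifting each root through the earlier basis elements recovers the full solutions.
  v = -1: the earlier basis element becomes u**2 - 16 = 0, giving u = -4, 4 — points (-4, -1), (4, -1).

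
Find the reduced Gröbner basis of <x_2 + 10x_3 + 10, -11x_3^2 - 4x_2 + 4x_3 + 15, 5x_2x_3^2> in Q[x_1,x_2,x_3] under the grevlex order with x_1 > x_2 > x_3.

f_1 = x_2 + 10x_3 + 10, LT = x_2.
f_2 = -11x_3^2 - 4x_2 + 4x_3 + 15, LT = x_3^2.
f_3 = 5x_2x_3^2, LT = x_2x_3^2.

S(f_1,f_3): lcm = x_2x_3^2. S = 10x_3^3 + 10x_3^2.
  reduce S modulo (f_1, f_2, f_3):
  remainder 250x_3 + 250 ≠ 0; add g_4 = 250x_3 + 250 to the basis.

The other S-polynomials (S(f_1,f_2), S(f_2,f_3), S(f_1,g_4), S(f_2,g_4), S(f_3,g_4)) all reduce to 0 modulo the current basis, so we have a Gröbner basis.
Inter-reduce: drop elements whose leading term is divisible by another's, tail-reduce, and make monic.

G = {x_2, x_3 + 1}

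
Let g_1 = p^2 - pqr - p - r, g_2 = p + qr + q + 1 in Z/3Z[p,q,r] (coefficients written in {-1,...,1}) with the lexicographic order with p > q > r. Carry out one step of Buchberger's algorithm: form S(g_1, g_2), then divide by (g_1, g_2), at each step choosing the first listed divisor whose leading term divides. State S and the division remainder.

S(g_1, g_2) = pqr - pq + p - r; remainder on division = -q^2r^2 + q^2 + qr - r - 1.

lcm(LM(g_1), LM(g_2)) = p^2.
S = (lcm/LT(g_1))·g_1 − (lcm/LT(g_2))·g_2 = pqr - pq + p - r.
Reduce S modulo (g_1, g_2) in that order:
  leading term pqr: subtract (qr)·g_2 from pqr - pq + p - r → -pq + p - q^2r^2 - q^2r - qr - r
  leading term pq: subtract (-q)·g_2 from -pq + p - q^2r^2 - q^2r - qr - r → p - q^2r^2 + q^2 - qr + q - r
  leading term p: subtract (1)·g_2 from p - q^2r^2 + q^2 - qr + q - r → -q^2r^2 + q^2 + qr - r - 1
  leading term q^2r^2: no divisor's leading term divides it; move -q^2r^2 to the remainder.
  leading term q^2: no divisor's leading term divides it; move q^2 to the remainder.
  leading term qr: no divisor's leading term divides it; move qr to the remainder.
  leading term r: no divisor's leading term divides it; move -r to the remainder.
  leading term 1: no divisor's leading term divides it; move -1 to the remainder.
The remainder -q^2r^2 + q^2 + qr - r - 1 is nonzero, so it would be added as the next basis element.
This is the inner loop of Buchberger's algorithm — each nonzero remainder becomes a new basis element.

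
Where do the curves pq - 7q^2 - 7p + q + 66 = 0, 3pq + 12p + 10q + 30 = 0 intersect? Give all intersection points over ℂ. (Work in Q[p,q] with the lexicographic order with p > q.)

{(0, -3), (-60/11 + sqrt(7210)/33, -2/3 + sqrt(7210)/21), (-60/11 - sqrt(7210)/33, -sqrt(7210)/21 - 2/3)}

Compute a lex Gröbner basis by Buchberger's algorithm.
f_1 = pq - 7p - 7q^2 + q + 66, LT = pq.
f_2 = 3pq + 12p + 10q + 30, LT = pq.

S(f_1,f_2): lcm = pq. S = -11p - 7q^2 - 7/3q + 56.
  leading term p: no divisor's leading term divides it; move -11p to the remainder.
  leading term q^2: no divisor's leading term divides it; move -7q^2 to the remainder.
  leading term q: no divisor's leading term divides it; move -7/3q to the remainder.
  leading term 1: no divisor's leading term divides it; move 56 to the remainder.
  remainder -11p - 7q^2 - 7/3q + 56 ≠ 0; add h_3 = -11p - 7q^2 - 7/3q + 56 to the basis.

S(f_1,h_3): lcm = pq. S = -7p - 7/11q^3 - 238/33q^2 + 67/11q + 66.
  leading term p: subtract (7/11)·h_3 from -7p - 7/11q^3 - 238/33q^2 + 67/11q + 66 → -7/11q^3 - 91/33q^2 + 250/33q + 334/11
  leading term q^3: no divisor's leading term divides it; move -7/11q^3 to the remainder.
  leading term q^2: no divisor's leading term divides it; move -91/33q^2 to the remainder.
  leading term q: no divisor's leading term divides it; move 250/33q to the remainder.
  leading term 1: no divisor's leading term divides it; move 334/11 to the remainder.
  remainder -7/11q^3 - 91/33q^2 + 250/33q + 334/11 ≠ 0; add h_4 = -7/11q^3 - 91/33q^2 + 250/33q + 334/11 to the basis.

The other S-polynomials (S(f_2,h_3), S(f_1,h_4), S(f_2,h_4), S(h_3,h_4)) all reduce to 0 modulo the current basis, so we have a Gröbner basis.
Inter-reduce: drop elements whose leading term is divisible by another's, tail-reduce, and make monic.
Reduced Gröbner basis: {p + 7/11q^2 + 7/33q - 56/11, q^3 + 13/3q^2 - 250/21q - 334/7}.

From the last basis element, q^3 + 13/3q^2 - 250/21q - 334/7 = 0, so q takes values in {-3, -2/3 + sqrt(7210)/21, -sqrt(7210)/21 - 2/3}. Each choice, substituted upward through the basis, yields the corresponding point(s) of the solution set.
  q = -3: the earlier basis element becomes p = 0, giving p = 0 — point (0, -3).
  q = -2/3 + sqrt(7210)/21: the earlier basis element becomes p - sqrt(7210)/33 + 60/11 = 0, giving p = -60/11 + sqrt(7210)/33 — point (-60/11 + sqrt(7210)/33, -2/3 + sqrt(7210)/21).
  q = -sqrt(7210)/21 - 2/3: the earlier basis element becomes p + sqrt(7210)/33 + 60/11 = 0, giving p = -60/11 - sqrt(7210)/33 — point (-60/11 - sqrt(7210)/33, -sqrt(7210)/21 - 2/3).
Check: every point annihilates each of the original generators.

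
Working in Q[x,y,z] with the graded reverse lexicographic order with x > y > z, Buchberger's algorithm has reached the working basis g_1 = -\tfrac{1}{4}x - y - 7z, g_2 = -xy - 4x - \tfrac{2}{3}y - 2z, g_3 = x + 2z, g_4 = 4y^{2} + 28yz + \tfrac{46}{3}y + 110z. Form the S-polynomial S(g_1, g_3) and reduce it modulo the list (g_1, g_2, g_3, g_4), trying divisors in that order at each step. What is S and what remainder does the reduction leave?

lcm(LM(g_1), LM(g_3)) = x.
S = (lcm/LT(g_1))·g_1 − (lcm/LT(g_3))·g_3 = 4y + 26z.
Reduce S modulo (g_1, g_2, g_3, g_4) in that order:
  leading term y: no divisor's leading term divides it; move 4y to the remainder.
  leading term z: no divisor's leading term divides it; move 26z to the remainder.
The remainder 4y + 26z is nonzero, so it would be added as the next basis element.

S(g_1, g_3) = 4y + 26z; remainder on division = 4y + 26z.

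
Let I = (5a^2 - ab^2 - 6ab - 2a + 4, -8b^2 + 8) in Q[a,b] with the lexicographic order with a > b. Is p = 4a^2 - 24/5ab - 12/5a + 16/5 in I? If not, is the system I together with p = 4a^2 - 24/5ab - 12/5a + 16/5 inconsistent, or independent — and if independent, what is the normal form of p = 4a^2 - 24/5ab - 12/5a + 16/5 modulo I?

First compute the reduced Gröbner basis of I by Buchberger's algorithm.
f_1 = 5a^2 - ab^2 - 6ab - 2a + 4, LT = a^2.
f_2 = -8b^2 + 8, LT = b^2.

The S-polynomials (S(f_1,f_2)) all reduce to 0 modulo the current basis, so we have a Gröbner basis.
Inter-reduce: drop elements whose leading term is divisible by another's, tail-reduce, and make monic.
Reduced Gröbner basis: {a^2 - 6/5ab - 3/5a + 4/5, b^2 - 1}.
Label its elements g_1 = a^2 - 6/5ab - 3/5a + 4/5, g_2 = b^2 - 1.

Reduce p = 4a^2 - 24/5ab - 12/5a + 16/5 modulo G:
  leading term a^2: subtract (4)·g_1 from 4a^2 - 24/5ab - 12/5a + 16/5 → 0
  normal form = 0.
Since the normal form is 0, p ∈ I.

The remainder on division by a Gröbner basis is unique — it is the normal form.

4a^2 - 24/5ab - 12/5a + 16/5 lies in I (it reduces to 0).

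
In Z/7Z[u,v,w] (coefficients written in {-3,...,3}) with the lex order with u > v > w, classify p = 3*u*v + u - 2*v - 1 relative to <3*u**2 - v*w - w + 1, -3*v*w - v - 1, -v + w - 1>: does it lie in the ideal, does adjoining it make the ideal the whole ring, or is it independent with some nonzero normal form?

3*u*v + u - 2*v - 1 is independent of I; its normal form modulo I is 3*u*w - 2*u - 2*w + 1.

First compute the reduced Gröbner basis of I by Buchberger's algorithm.
f_1 = 3*u**2 - v*w - w + 1, LT = u**2.
f_2 = -3*v*w - v - 1, LT = v*w.
f_3 = -v + w - 1, LT = v.

S(f_2,f_3): lcm = v*w. S = -2*v + w**2 - w - 2.
  leading term v: subtract (2)·f_3 from -2*v + w**2 - w - 2 → w**2 - 3*w
  leading term w**2: no divisor's leading term divides it; move w**2 to the remainder.
  leading term w: no divisor's leading term divides it; move -3*w to the remainder.
  remainder w**2 - 3*w ≠ 0; add h_4 = w**2 - 3*w to the basis.

The other S-polynomials (S(f_1,f_2), S(f_1,f_3), S(f_1,h_4), S(f_2,h_4), S(f_3,h_4)) all reduce to 0 modulo the current basis, so we have a Gröbner basis.
Inter-reduce: drop elements whose leading term is divisible by another's, tail-reduce, and make monic.
Reduced Gröbner basis: {u**2 - w - 2, v - w + 1, w**2 - 3*w}.
Label its elements g_1 = u**2 - w - 2, g_2 = v - w + 1, g_3 = w**2 - 3*w.

Reduce p = 3*u*v + u - 2*v - 1 modulo G:
  leading term u*v: subtract (3*u)·g_2 from 3*u*v + u - 2*v - 1 → 3*u*w - 2*u - 2*v - 1
  leading term u*w: no divisor's leading term divides it; move 3*u*w to the remainder.
  leading term u: no divisor's leading term divides it; move -2*u to the remainder.
  leading term v: subtract (-2)·g_2 from -2*v - 1 → -2*w + 1
  leading term w: no divisor's leading term divides it; move -2*w to the remainder.
  leading term 1: no divisor's leading term divides it; move 1 to the remainder.
  normal form = 3*u*w - 2*u - 2*w + 1.
The normal form is nonzero, so p ∉ I. Since p minus its normal form lies in I, I + (p) = I + (r) where r = 3*u*w - 2*u - 2*w + 1; decide whether this ideal is the whole ring.
Run Buchberger on G together with r (pairs among the g_i already reduce to 0 since G is a Gröbner basis):
g_1 = u**2 - w - 2, LT = u**2.
g_2 = v - w + 1, LT = v.
g_3 = w**2 - 3*w, LT = w**2.
r = 3*u*w - 2*u - 2*w + 1, LT = u*w.

S(g_1,r): lcm = u**2*w. S = 3*u**2 + 3*u*w + 2*u - w**2 - 2*w.
  leading term u**2: subtract (3)·g_1 from 3*u**2 + 3*u*w + 2*u - w**2 - 2*w → 3*u*w + 2*u - w**2 + w - 1
  leading term u*w: subtract (1)·r from 3*u*w + 2*u - w**2 + w - 1 → -3*u - w**2 + 3*w - 2
  leading term u: no divisor's leading term divides it; move -3*u to the remainder.
  leading term w**2: subtract (-1)·g_3 from -w**2 + 3*w - 2 → -2
  leading term 1: no divisor's leading term divides it; move -2 to the remainder.
  remainder -3*u - 2 ≠ 0; add m_5 = -3*u - 2 to the basis.

S(g_3,r): lcm = u*w**2. S = 3*w**2 + 2*w.
  leading term w**2: subtract (3)·g_3 from 3*w**2 + 2*w → -3*w
  leading term w: no divisor's leading term divides it; move -3*w to the remainder.
  remainder -3*w ≠ 0; add m_6 = -3*w to the basis.

The other S-polynomials (S(g_1,g_2), S(g_1,g_3), S(g_2,g_3), S(g_2,r), S(g_1,m_5), S(g_2,m_5), S(g_3,m_5), S(r,m_5), S(g_1,m_6), S(g_2,m_6), S(g_3,m_6), S(r,m_6), S(m_5,m_6)) all reduce to 0 modulo the current basis, so we have a Gröbner basis.
Inter-reduce: drop elements whose leading term is divisible by another's, tail-reduce, and make monic.
Reduced Gröbner basis: {u + 3, v + 1, w}.
The reduced Gröbner basis of I + (p) is {u + 3, v + 1, w} ≠ {1}, a proper ideal, so the enlarged system stays consistent: p is independent of I, with normal form 3*u*w - 2*u - 2*w + 1.

Ideal membership is decidable via reduction modulo a Gröbner basis.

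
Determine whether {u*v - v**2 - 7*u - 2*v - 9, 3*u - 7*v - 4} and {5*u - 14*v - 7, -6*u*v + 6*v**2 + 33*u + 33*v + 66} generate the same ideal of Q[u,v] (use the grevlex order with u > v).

For a fixed monomial order, each ideal has a unique reduced Gröbner basis; comparing bases decides equality.
Buchberger on the first generating set:
f_1 = u*v - v**2 - 7*u - 2*v - 9, LT = u*v.
f_2 = 3*u - 7*v - 4, LT = u.

S(f_1,f_2): lcm = u*v. S = 4/3*v**2 - 7*u - 2/3*v - 9.
  leading term v**2: no divisor's leading term divides it; move 4/3*v**2 to the remainder.
  leading term u: subtract (-7/3)·f_2 from -7*u - 2/3*v - 9 → -17*v - 55/3
  leading term v: no divisor's leading term divides it; move -17*v to the remainder.
  leading term 1: no divisor's leading term divides it; move -55/3 to the remainder.
  remainder 4/3*v**2 - 17*v - 55/3 ≠ 0; add g_3 = 4/3*v**2 - 17*v - 55/3 to the basis.

The other S-polynomials (S(f_1,g_3), S(f_2,g_3)) all reduce to 0 modulo the current basis, so we have a Gröbner basis.
Inter-reduce: drop elements whose leading term is divisible by another's, tail-reduce, and make monic.
Reduced Gröbner basis: {v**2 - 51/4*v - 55/4, u - 7/3*v - 4/3}.

Buchberger on the second generating set:
h_1 = 5*u - 14*v - 7, LT = u.
h_2 = -6*u*v + 6*v**2 + 33*u + 33*v + 66, LT = u*v.

S(h_1,h_2): lcm = u*v. S = -9/5*v**2 + 11/2*u + 41/10*v + 11.
  leading term v**2: no divisor's leading term divides it; move -9/5*v**2 to the remainder.
  leading term u: subtract (11/10)·h_1 from 11/2*u + 41/10*v + 11 → 39/2*v + 187/10
  leading term v: no divisor's leading term divides it; move 39/2*v to the remainder.
  leading term 1: no divisor's leading term divides it; move 187/10 to the remainder.
  remainder -9/5*v**2 + 39/2*v + 187/10 ≠ 0; add k_3 = -9/5*v**2 + 39/2*v + 187/10 to the basis.

The other S-polynomials (S(h_1,k_3), S(h_2,k_3)) all reduce to 0 modulo the current basis, so we have a Gröbner basis.
Inter-reduce: drop elements whose leading term is divisible by another's, tail-reduce, and make monic.
Reduced Gröbner basis: {v**2 - 65/6*v - 187/18, u - 14/5*v - 7/5}.

Since the reduced bases disagree, the two ideals are not the same.

No, the ideals differ.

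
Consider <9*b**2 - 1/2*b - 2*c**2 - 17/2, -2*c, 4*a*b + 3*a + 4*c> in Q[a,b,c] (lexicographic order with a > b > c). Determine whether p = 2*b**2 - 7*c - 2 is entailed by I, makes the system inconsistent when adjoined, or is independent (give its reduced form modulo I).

First compute the reduced Gröbner basis of I by Buchberger's algorithm.
f_1 = 9*b**2 - 1/2*b - 2*c**2 - 17/2, LT = b**2.
f_2 = -2*c, LT = c.
f_3 = 4*a*b + 3*a + 4*c, LT = a*b.

S(f_1,f_3): lcm = a*b**2. S = -29/36*a*b - 2/9*a*c**2 - 17/18*a - b*c.
  reduce S modulo (f_1, f_2, f_3):
  remainder -49/144*a ≠ 0; add h_4 = -49/144*a to the basis.

The other S-polynomials (S(f_1,f_2), S(f_2,f_3), S(f_1,h_4), S(f_2,h_4), S(f_3,h_4)) all reduce to 0 modulo the current basis, so we have a Gröbner basis.
Inter-reduce: drop elements whose leading term is divisible by another's, tail-reduce, and make monic.
Reduced Gröbner basis: {a, b**2 - 1/18*b - 17/18, c}.
Label its elements g_1 = a, g_2 = b**2 - 1/18*b - 17/18, g_3 = c.

Reduce p = 2*b**2 - 7*c - 2 modulo G:
  leading term b**2: subtract (2)·g_2 from 2*b**2 - 7*c - 2 → 1/9*b - 7*c - 1/9
  leading term b: no divisor's leading term divides it; move 1/9*b to the remainder.
  leading term c: subtract (-7)·g_3 from -7*c - 1/9 → -1/9
  leading term 1: no divisor's leading term divides it; move -1/9 to the remainder.
  normal form = 1/9*b - 1/9.
The normal form is nonzero, so p ∉ I. Since p minus its normal form lies in I, I + (p) = I + (r) where r = 1/9*b - 1/9; decide whether this ideal is the whole ring.
Run Buchberger on G together with r (pairs among the g_i already reduce to 0 since G is a Gröbner basis):
g_1 = a, LT = a.
g_2 = b**2 - 1/18*b - 17/18, LT = b**2.
g_3 = c, LT = c.
r = 1/9*b - 1/9, LT = b.

The S-polynomials (S(g_1,g_2), S(g_1,g_3), S(g_1,r), S(g_2,g_3), S(g_2,r), S(g_3,r)) all reduce to 0 modulo the current basis, so we have a Gröbner basis.
Inter-reduce: drop elements whose leading term is divisible by another's, tail-reduce, and make monic.
Reduced Gröbner basis: {a, b - 1, c}.
The reduced Gröbner basis of I + (p) is {a, b - 1, c} ≠ {1}, a proper ideal, so the enlarged system stays consistent: p is independent of I, with normal form 1/9*b - 1/9.

2*b**2 - 7*c - 2 is independent of I; its normal form modulo I is 1/9*b - 1/9.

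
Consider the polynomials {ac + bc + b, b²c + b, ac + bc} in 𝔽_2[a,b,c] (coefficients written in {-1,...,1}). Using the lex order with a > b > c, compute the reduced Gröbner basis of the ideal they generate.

f_1 = ac + bc + b, LT = ac.
f_2 = b²c + b, LT = b²c.
f_3 = ac + bc, LT = ac.

S(f_1,f_2): lcm = ab²c. S = ab + b³c + b³.
  leading term ab: no divisor's leading term divides it; move ab to the remainder.
  leading term b³c: subtract (b)·f_2 from b³c + b³ → b³ + b²
  leading term b³: no divisor's leading term divides it; move b³ to the remainder.
  leading term b²: no divisor's leading term divides it; move b² to the remainder.
  remainder ab + b³ + b² ≠ 0; add g_4 = ab + b³ + b² to the basis.

S(f_1,f_3): lcm = ac. S = b.
  leading term b: no divisor's leading term divides it; move b to the remainder.
  remainder b ≠ 0; add g_5 = b to the basis.

The other S-polynomials (S(f_2,f_3), S(f_1,g_4), S(f_2,g_4), S(f_3,g_4), S(f_1,g_5), S(f_2,g_5), S(f_3,g_5), S(g_4,g_5)) all reduce to 0 modulo the current basis, so we have a Gröbner basis.
Inter-reduce: drop elements whose leading term is divisible by another's, tail-reduce, and make monic.

G = {ac, b}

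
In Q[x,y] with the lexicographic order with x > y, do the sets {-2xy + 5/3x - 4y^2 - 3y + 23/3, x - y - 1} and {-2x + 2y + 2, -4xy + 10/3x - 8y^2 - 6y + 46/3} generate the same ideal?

For a fixed monomial order, each ideal has a unique reduced Gröbner basis; comparing bases decides equality.
Buchberger on the first generating set:
f_1 = -2xy + 5/3x - 4y^2 - 3y + 23/3, LT = xy.
f_2 = x - y - 1, LT = x.

S(f_1,f_2): lcm = xy. S = -5/6x + 3y^2 + 5/2y - 23/6.
  leading term x: subtract (-5/6)·f_2 from -5/6x + 3y^2 + 5/2y - 23/6 → 3y^2 + 5/3y - 14/3
  leading term y^2: no divisor's leading term divides it; move 3y^2 to the remainder.
  leading term y: no divisor's leading term divides it; move 5/3y to the remainder.
  leading term 1: no divisor's leading term divides it; move -14/3 to the remainder.
  remainder 3y^2 + 5/3y - 14/3 ≠ 0; add g_3 = 3y^2 + 5/3y - 14/3 to the basis.

The other S-polynomials (S(f_1,g_3), S(f_2,g_3)) all reduce to 0 modulo the current basis, so we have a Gröbner basis.
Inter-reduce: drop elements whose leading term is divisible by another's, tail-reduce, and make monic.
Reduced Gröbner basis: {x - y - 1, y^2 + 5/9y - 14/9}.

Buchberger on the second generating set:
h_1 = -2x + 2y + 2, LT = x.
h_2 = -4xy + 10/3x - 8y^2 - 6y + 46/3, LT = xy.

S(h_1,h_2): lcm = xy. S = 5/6x - 3y^2 - 5/2y + 23/6.
  leading term x: subtract (-5/12)·h_1 from 5/6x - 3y^2 - 5/2y + 23/6 → -3y^2 - 5/3y + 14/3
  leading term y^2: no divisor's leading term divides it; move -3y^2 to the remainder.
  leading term y: no divisor's leading term divides it; move -5/3y to the remainder.
  leading term 1: no divisor's leading term divides it; move 14/3 to the remainder.
  remainder -3y^2 - 5/3y + 14/3 ≠ 0; add k_3 = -3y^2 - 5/3y + 14/3 to the basis.

The other S-polynomials (S(h_1,k_3), S(h_2,k_3)) all reduce to 0 modulo the current basis, so we have a Gröbner basis.
Inter-reduce: drop elements whose leading term is divisible by another's, tail-reduce, and make monic.
Reduced Gröbner basis: {x - y - 1, y^2 + 5/9y - 14/9}.

These coincide, so the ideals are equal.
The choice of monomial ordering does not affect the verdict — as long as both bases are computed under the same ordering, their equality decides ideal equality.

Yes, the ideals are equal.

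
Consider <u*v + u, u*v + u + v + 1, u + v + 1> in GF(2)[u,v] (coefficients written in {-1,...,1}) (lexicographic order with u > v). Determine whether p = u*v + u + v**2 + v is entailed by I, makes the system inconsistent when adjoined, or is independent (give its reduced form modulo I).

u*v + u + v**2 + v lies in I (it reduces to 0).

First compute the reduced Gröbner basis of I by Buchberger's algorithm.
f_1 = u*v + u, LT = u*v.
f_2 = u*v + u + v + 1, LT = u*v.
f_3 = u + v + 1, LT = u.

S(f_1,f_2): lcm = u*v. S = v + 1.
  leading term v: no divisor's leading term divides it; move v to the remainder.
  leading term 1: no divisor's leading term divides it; move 1 to the remainder.
  remainder v + 1 ≠ 0; add h_4 = v + 1 to the basis.

The other S-polynomials (S(f_1,f_3), S(f_2,f_3), S(f_1,h_4), S(f_2,h_4), S(f_3,h_4)) all reduce to 0 modulo the current basis, so we have a Gröbner basis.
Inter-reduce: drop elements whose leading term is divisible by another's, tail-reduce, and make monic.
Reduced Gröbner basis: {u, v + 1}.
Label its elements g_1 = u, g_2 = v + 1.

Reduce p = u*v + u + v**2 + v modulo G:
  leading term u*v: subtract (v)·g_1 from u*v + u + v**2 + v → u + v**2 + v
  leading term u: subtract (1)·g_1 from u + v**2 + v → v**2 + v
  leading term v**2: subtract (v)·g_2 from v**2 + v → 0
  normal form = 0.
Since the normal form is 0, p ∈ I.

The remainder on division by a Gröbner basis is unique — it is the normal form.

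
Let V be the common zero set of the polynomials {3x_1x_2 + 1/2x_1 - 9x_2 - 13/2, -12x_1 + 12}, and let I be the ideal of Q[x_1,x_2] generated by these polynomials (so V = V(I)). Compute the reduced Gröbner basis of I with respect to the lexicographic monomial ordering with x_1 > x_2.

f_1 = 3x_1x_2 + 1/2x_1 - 9x_2 - 13/2, LT = x_1x_2.
f_2 = -12x_1 + 12, LT = x_1.

S(f_1,f_2): lcm = x_1x_2. S = 1/6x_1 - 2x_2 - 13/6.
  leading term x_1: subtract (-1/72)·f_2 from 1/6x_1 - 2x_2 - 13/6 → -2x_2 - 2
  leading term x_2: no divisor's leading term divides it; move -2x_2 to the remainder.
  leading term 1: no divisor's leading term divides it; move -2 to the remainder.
  remainder -2x_2 - 2 ≠ 0; add g_3 = -2x_2 - 2 to the basis.

The other S-polynomials (S(f_1,g_3), S(f_2,g_3)) all reduce to 0 modulo the current basis, so we have a Gröbner basis.
Inter-reduce: drop elements whose leading term is divisible by another's, tail-reduce, and make monic.

G = {x_1 - 1, x_2 + 1}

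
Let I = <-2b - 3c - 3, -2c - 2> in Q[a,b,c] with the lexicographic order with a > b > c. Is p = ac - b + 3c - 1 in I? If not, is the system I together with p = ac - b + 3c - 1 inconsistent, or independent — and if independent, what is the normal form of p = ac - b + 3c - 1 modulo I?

First compute the reduced Gröbner basis of I by Buchberger's algorithm.
f_1 = -2b - 3c - 3, LT = b.
f_2 = -2c - 2, LT = c.

S(f_1,f_2): leading monomials are coprime, so the S-polynomial reduces to 0 (Buchberger's first criterion).
Every S-polynomial of the final basis reduces to 0, so we have a Gröbner basis.
Inter-reduce: drop elements whose leading term is divisible by another's, tail-reduce, and make monic.
Reduced Gröbner basis: {b, c + 1}.
Label its elements g_1 = b, g_2 = c + 1.

Reduce p = ac - b + 3c - 1 modulo G:
  leading term ac: subtract (a)·g_2 from ac - b + 3c - 1 → -a - b + 3c - 1
  leading term a: no divisor's leading term divides it; move -a to the remainder.
  leading term b: subtract (-1)·g_1 from -b + 3c - 1 → 3c - 1
  leading term c: subtract (3)·g_2 from 3c - 1 → -4
  leading term 1: no divisor's leading term divides it; move -4 to the remainder.
  normal form = -a - 4.
The normal form is nonzero, so p ∉ I. Since p minus its normal form lies in I, I + (p) = I + (r) where r = -a - 4; decide whether this ideal is the whole ring.
Run Buchberger on G together with r (pairs among the g_i already reduce to 0 since G is a Gröbner basis):
g_1 = b, LT = b.
g_2 = c + 1, LT = c.
r = -a - 4, LT = a.

S(g_1,g_2): leading monomials are coprime, so the S-polynomial reduces to 0 (Buchberger's first criterion).
S(g_1,r): leading monomials are coprime, so the S-polynomial reduces to 0 (Buchberger's first criterion).
S(g_2,r): leading monomials are coprime, so the S-polynomial reduces to 0 (Buchberger's first criterion).
Every S-polynomial of the final basis reduces to 0, so we have a Gröbner basis.
Inter-reduce: drop elements whose leading term is divisible by another's, tail-reduce, and make monic.
Reduced Gröbner basis: {a + 4, b, c + 1}.
The reduced Gröbner basis of I + (p) is {a + 4, b, c + 1} ≠ {1}, a proper ideal, so the enlarged system stays consistent: p is independent of I, with normal form -a - 4.

ac - b + 3c - 1 is independent of I; its normal form modulo I is -a - 4.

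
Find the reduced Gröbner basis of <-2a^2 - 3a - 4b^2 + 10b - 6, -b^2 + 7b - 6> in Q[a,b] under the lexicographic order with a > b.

G = {a^2 + 3/2a + 9b - 9, b^2 - 7b + 6}

The reduced Gröbner basis is the canonical form of the ideal for this ordering.

f_1 = -2a^2 - 3a - 4b^2 + 10b - 6, LT = a^2.
f_2 = -b^2 + 7b - 6, LT = b^2.

The S-polynomials (S(f_1,f_2)) all reduce to 0 modulo the current basis, so we have a Gröbner basis.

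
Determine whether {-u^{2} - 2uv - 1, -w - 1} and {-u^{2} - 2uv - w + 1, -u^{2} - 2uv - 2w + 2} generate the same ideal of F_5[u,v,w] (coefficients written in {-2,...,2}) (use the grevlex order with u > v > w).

Equality of ideals is decidable: compute both reduced Gröbner bases (unique for the ordering) and check whether they agree.
Buchberger on the first generating set:
f_1 = -u^{2} - 2uv - 1, LT = u^{2}.
f_2 = -w - 1, LT = w.

The S-polynomials (S(f_1,f_2)) all reduce to 0 modulo the current basis, so we have a Gröbner basis.
Inter-reduce: drop elements whose leading term is divisible by another's, tail-reduce, and make monic.
Reduced Gröbner basis: {u^{2} + 2uv + 1, w + 1}.

Buchberger on the second generating set:
h_1 = -u^{2} - 2uv - w + 1, LT = u^{2}.
h_2 = -u^{2} - 2uv - 2w + 2, LT = u^{2}.

S(h_1,h_2): lcm = u^{2}. S = -w + 1.
  leading term w: no divisor's leading term divides it; move -w to the remainder.
  leading term 1: no divisor's leading term divides it; move 1 to the remainder.
  remainder -w + 1 ≠ 0; add k_3 = -w + 1 to the basis.

The other S-polynomials (S(h_1,k_3), S(h_2,k_3)) all reduce to 0 modulo the current basis, so we have a Gröbner basis.
Inter-reduce: drop elements whose leading term is divisible by another's, tail-reduce, and make monic.
Reduced Gröbner basis: {u^{2} + 2uv, w - 1}.

The bases are distinct; the ideals are different.

No, the ideals differ.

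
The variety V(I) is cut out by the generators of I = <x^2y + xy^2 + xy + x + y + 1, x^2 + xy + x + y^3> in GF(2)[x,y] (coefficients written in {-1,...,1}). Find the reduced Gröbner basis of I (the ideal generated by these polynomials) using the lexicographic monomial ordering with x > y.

G = {x + y^4 + y + 1, y^8 + y^5 + y^4 + y^3}

f_1 = x^2y + xy^2 + xy + x + y + 1, LT = x^2y.
f_2 = x^2 + xy + x + y^3, LT = x^2.

S(f_1,f_2): lcm = x^2y. S = x + y^4 + y + 1.
  leading term x: no divisor's leading term divides it; move x to the remainder.
  leading term y^4: no divisor's leading term divides it; move y^4 to the remainder.
  leading term y: no divisor's leading term divides it; move y to the remainder.
  leading term 1: no divisor's leading term divides it; move 1 to the remainder.
  remainder x + y^4 + y + 1 ≠ 0; add g_3 = x + y^4 + y + 1 to the basis.

S(f_1,g_3): lcm = x^2y. S = xy^5 + x + y + 1.
  leading term xy^5: subtract (y^5)·g_3 from xy^5 + x + y + 1 → x + y^9 + y^6 + y^5 + y + 1
  leading term x: subtract (1)·g_3 from x + y^9 + y^6 + y^5 + y + 1 → y^9 + y^6 + y^5 + y^4
  leading term y^9: no divisor's leading term divides it; move y^9 to the remainder.
  leading term y^6: no divisor's leading term divides it; move y^6 to the remainder.
  leading term y^5: no divisor's leading term divides it; move y^5 to the remainder.
  leading term y^4: no divisor's leading term divides it; move y^4 to the remainder.
  remainder y^9 + y^6 + y^5 + y^4 ≠ 0; add g_4 = y^9 + y^6 + y^5 + y^4 to the basis.

S(f_2,g_3): lcm = x^2. S = xy^4 + y^3.
  leading term xy^4: subtract (y^4)·g_3 from xy^4 + y^3 → y^8 + y^5 + y^4 + y^3
  leading term y^8: no divisor's leading term divides it; move y^8 to the remainder.
  leading term y^5: no divisor's leading term divides it; move y^5 to the remainder.
  leading term y^4: no divisor's leading term divides it; move y^4 to the remainder.
  leading term y^3: no divisor's leading term divides it; move y^3 to the remainder.
  remainder y^8 + y^5 + y^4 + y^3 ≠ 0; add g_5 = y^8 + y^5 + y^4 + y^3 to the basis.

S(f_1,g_4): lcm = x^2y^9. S = x^2y^6 + x^2y^5 + x^2y^4 + xy^10 + xy^9 + xy^8 + y^9 + y^8.
  leading term x^2y^6: subtract (y^5)·f_1 from x^2y^6 + x^2y^5 + x^2y^4 + xy^10 + xy^9 + xy^8 + y^9 + y^8 → x^2y^5 + x^2y^4 + xy^10 + xy^9 + xy^8 + xy^7 + xy^6 + xy^5 + y^9 + y^8 + y^6 + y^5
  leading term x^2y^5: subtract (y^4)·f_1 from x^2y^5 + x^2y^4 + xy^10 + xy^9 + xy^8 + xy^7 + xy^6 + xy^5 + y^9 + y^8 + y^6 + y^5 → x^2y^4 + xy^10 + xy^9 + xy^8 + xy^7 + xy^4 + y^9 + y^8 + y^6 + y^4
  leading term x^2y^4: subtract (y^3)·f_1 from x^2y^4 + xy^10 + xy^9 + xy^8 + xy^7 + xy^4 + y^9 + y^8 + y^6 + y^4 → xy^10 + xy^9 + xy^8 + xy^7 + xy^5 + xy^3 + y^9 + y^8 + y^6 + y^3
  leading term xy^10: subtract (y^10)·g_3 from xy^10 + xy^9 + xy^8 + xy^7 + xy^5 + xy^3 + y^9 + y^8 + y^6 + y^3 → xy^9 + xy^8 + xy^7 + xy^5 + xy^3 + y^14 + y^11 + y^10 + y^9 + y^8 + y^6 + y^3
  leading term xy^9: subtract (y^9)·g_3 from xy^9 + xy^8 + xy^7 + xy^5 + xy^3 + y^14 + y^11 + y^10 + y^9 + y^8 + y^6 + y^3 → xy^8 + xy^7 + xy^5 + xy^3 + y^14 + y^13 + y^11 + y^8 + y^6 + y^3
  leading term xy^8: subtract (y^8)·g_3 from xy^8 + xy^7 + xy^5 + xy^3 + y^14 + y^13 + y^11 + y^8 + y^6 + y^3 → xy^7 + xy^5 + xy^3 + y^14 + y^13 + y^12 + y^11 + y^9 + y^6 + y^3
  leading term xy^7: subtract (y^7)·g_3 from xy^7 + xy^5 + xy^3 + y^14 + y^13 + y^12 + y^11 + y^9 + y^6 + y^3 → xy^5 + xy^3 + y^14 + y^13 + y^12 + y^9 + y^8 + y^7 + y^6 + y^3
  leading term xy^5: subtract (y^5)·g_3 from xy^5 + xy^3 + y^14 + y^13 + y^12 + y^9 + y^8 + y^7 + y^6 + y^3 → xy^3 + y^14 + y^13 + y^12 + y^8 + y^7 + y^5 + y^3
  leading term xy^3: subtract (y^3)·g_3 from xy^3 + y^14 + y^13 + y^12 + y^8 + y^7 + y^5 + y^3 → y^14 + y^13 + y^12 + y^8 + y^5 + y^4
  leading term y^14: subtract (y^5)·g_4 from y^14 + y^13 + y^12 + y^8 + y^5 + y^4 → y^13 + y^12 + y^11 + y^10 + y^9 + y^8 + y^5 + y^4
  leading term y^13: subtract (y^4)·g_4 from y^13 + y^12 + y^11 + y^10 + y^9 + y^8 + y^5 + y^4 → y^12 + y^11 + y^5 + y^4
  leading term y^12: subtract (y^3)·g_4 from y^12 + y^11 + y^5 + y^4 → y^11 + y^9 + y^8 + y^7 + y^5 + y^4
  leading term y^11: subtract (y^2)·g_4 from y^11 + y^9 + y^8 + y^7 + y^5 + y^4 → y^9 + y^6 + y^5 + y^4
  leading term y^9: subtract (1)·g_4 from y^9 + y^6 + y^5 + y^4 → 0
  remainder 0.

S(f_2,g_4): leading monomials are coprime, so the S-polynomial reduces to 0 (Buchberger's first criterion).
S(g_3,g_4): leading monomials are coprime, so the S-polynomial reduces to 0 (Buchberger's first criterion).
S(f_1,g_5): lcm = x^2y^8. S = x^2y^5 + x^2y^4 + x^2y^3 + xy^9 + xy^8 + xy^7 + y^8 + y^7.
  leading term x^2y^5: subtract (y^4)·f_1 from x^2y^5 + x^2y^4 + x^2y^3 + xy^9 + xy^8 + xy^7 + y^8 + y^7 → x^2y^4 + x^2y^3 + xy^9 + xy^8 + xy^7 + xy^6 + xy^5 + xy^4 + y^8 + y^7 + y^5 + y^4
  leading term x^2y^4: subtract (y^3)·f_1 from x^2y^4 + x^2y^3 + xy^9 + xy^8 + xy^7 + xy^6 + xy^5 + xy^4 + y^8 + y^7 + y^5 + y^4 → x^2y^3 + xy^9 + xy^8 + xy^7 + xy^6 + xy^3 + y^8 + y^7 + y^5 + y^3
  leading term x^2y^3: subtract (y^2)·f_1 from x^2y^3 + xy^9 + xy^8 + xy^7 + xy^6 + xy^3 + y^8 + y^7 + y^5 + y^3 → xy^9 + xy^8 + xy^7 + xy^6 + xy^4 + xy^2 + y^8 + y^7 + y^5 + y^2
  leading term xy^9: subtract (y^9)·g_3 from xy^9 + xy^8 + xy^7 + xy^6 + xy^4 + xy^2 + y^8 + y^7 + y^5 + y^2 → xy^8 + xy^7 + xy^6 + xy^4 + xy^2 + y^13 + y^10 + y^9 + y^8 + y^7 + y^5 + y^2
  leading term xy^8: subtract (y^8)·g_3 from xy^8 + xy^7 + xy^6 + xy^4 + xy^2 + y^13 + y^10 + y^9 + y^8 + y^7 + y^5 + y^2 → xy^7 + xy^6 + xy^4 + xy^2 + y^13 + y^12 + y^10 + y^7 + y^5 + y^2
  leading term xy^7: subtract (y^7)·g_3 from xy^7 + xy^6 + xy^4 + xy^2 + y^13 + y^12 + y^10 + y^7 + y^5 + y^2 → xy^6 + xy^4 + xy^2 + y^13 + y^12 + y^11 + y^10 + y^8 + y^5 + y^2
  leading term xy^6: subtract (y^6)·g_3 from xy^6 + xy^4 + xy^2 + y^13 + y^12 + y^11 + y^10 + y^8 + y^5 + y^2 → xy^4 + xy^2 + y^13 + y^12 + y^11 + y^8 + y^7 + y^6 + y^5 + y^2
  leading term xy^4: subtract (y^4)·g_3 from xy^4 + xy^2 + y^13 + y^12 + y^11 + y^8 + y^7 + y^6 + y^5 + y^2 → xy^2 + y^13 + y^12 + y^11 + y^7 + y^6 + y^4 + y^2
  leading term xy^2: subtract (y^2)·g_3 from xy^2 + y^13 + y^12 + y^11 + y^7 + y^6 + y^4 + y^2 → y^13 + y^12 + y^11 + y^7 + y^4 + y^3
  leading term y^13: subtract (y^4)·g_4 from y^13 + y^12 + y^11 + y^7 + y^4 + y^3 → y^12 + y^11 + y^10 + y^9 + y^8 + y^7 + y^4 + y^3
  leading term y^12: subtract (y^3)·g_4 from y^12 + y^11 + y^10 + y^9 + y^8 + y^7 + y^4 + y^3 → y^11 + y^10 + y^4 + y^3
  leading term y^11: subtract (y^2)·g_4 from y^11 + y^10 + y^4 + y^3 → y^10 + y^8 + y^7 + y^6 + y^4 + y^3
  leading term y^10: subtract (y)·g_4 from y^10 + y^8 + y^7 + y^6 + y^4 + y^3 → y^8 + y^5 + y^4 + y^3
  leading term y^8: subtract (1)·g_5 from y^8 + y^5 + y^4 + y^3 → 0
  remainder 0.

S(f_2,g_5): leading monomials are coprime, so the S-polynomial reduces to 0 (Buchberger's first criterion).
S(g_3,g_5): leading monomials are coprime, so the S-polynomial reduces to 0 (Buchberger's first criterion).
S(g_4,g_5): lcm = y^9. S = 0.
  remainder 0.

Every S-polynomial of the final basis reduces to 0, so we have a Gröbner basis.
Inter-reduce: drop elements whose leading term is divisible by another's, tail-reduce, and make monic.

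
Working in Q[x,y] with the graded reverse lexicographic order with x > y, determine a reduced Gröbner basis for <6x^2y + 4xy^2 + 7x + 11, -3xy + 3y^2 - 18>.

f_1 = 6x^2y + 4xy^2 + 7x + 11, LT = x^2y.
f_2 = -3xy + 3y^2 - 18, LT = xy.

S(f_1,f_2): lcm = x^2y. S = 5/3xy^2 - 29/6x + 11/6.
  reduce S modulo (f_1, f_2):
  remainder 5/3y^3 - 29/6x - 10y + 11/6 ≠ 0; add g_3 = 5/3y^3 - 29/6x - 10y + 11/6 to the basis.

S(f_1,g_3): lcm = x^2y^3. S = 2/3xy^4 + 29/10x^3 + 6x^2y + 7/6xy^2 - 11/10x^2 + 11/6y^2.
  reduce S modulo (f_1, f_2, g_3):
  remainder 29/10x^3 - 11/10x^2 + 11/10y^2 - 961/100x - 1001/100 ≠ 0; add g_4 = 29/10x^3 - 11/10x^2 + 11/10y^2 - 961/100x - 1001/100 to the basis.

S(f_2,g_3): lcm = xy^3. S = -y^4 + 29/10x^2 + 6xy + 6y^2 - 11/10x.
  reduce S modulo (f_1, f_2, g_3, g_4):
  remainder 29/10x^2 + 31/10y^2 - 11/10x + 11/10y - 93/5 ≠ 0; add g_5 = 29/10x^2 + 31/10y^2 - 11/10x + 11/10y - 93/5 to the basis.

The other S-polynomials (S(f_1,g_4), S(f_2,g_4), S(g_3,g_4), S(f_1,g_5), S(f_2,g_5), S(g_3,g_5), S(g_4,g_5)) all reduce to 0 modulo the current basis, so we have a Gröbner basis.
Inter-reduce: drop elements whose leading term is divisible by another's, tail-reduce, and make monic.

G = {y^3 - 29/10x - 6y + 11/10, x^2 + 31/29y^2 - 11/29x + 11/29y - 186/29, xy - y^2 + 6}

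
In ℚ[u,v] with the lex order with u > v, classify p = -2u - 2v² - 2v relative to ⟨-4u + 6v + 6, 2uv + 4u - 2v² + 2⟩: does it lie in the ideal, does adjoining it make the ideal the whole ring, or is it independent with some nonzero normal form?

First compute the reduced Gröbner basis of I by Buchberger's algorithm.
f_1 = -4u + 6v + 6, LT = u.
f_2 = 2uv + 4u - 2v² + 2, LT = uv.

S(f_1,f_2): lcm = uv. S = -2u - ½v² - 3/2v - 1.
  leading term u: subtract (½)·f_1 from -2u - ½v² - 3/2v - 1 → -½v² - 9/2v - 4
  leading term v²: no divisor's leading term divides it; move -½v² to the remainder.
  leading term v: no divisor's leading term divides it; move -9/2v to the remainder.
  leading term 1: no divisor's leading term divides it; move -4 to the remainder.
  remainder -½v² - 9/2v - 4 ≠ 0; add h_3 = -½v² - 9/2v - 4 to the basis.

The other S-polynomials (S(f_1,h_3), S(f_2,h_3)) all reduce to 0 modulo the current basis, so we have a Gröbner basis.
Inter-reduce: drop elements whose leading term is divisible by another's, tail-reduce, and make monic.
Reduced Gröbner basis: {u - 3/2v - 3/2, v² + 9v + 8}.
Label its elements g_1 = u - 3/2v - 3/2, g_2 = v² + 9v + 8.

Reduce p = -2u - 2v² - 2v modulo G:
  leading term u: subtract (-2)·g_1 from -2u - 2v² - 2v → -2v² - 5v - 3
  leading term v²: subtract (-2)·g_2 from -2v² - 5v - 3 → 13v + 13
  leading term v: no divisor's leading term divides it; move 13v to the remainder.
  leading term 1: no divisor's leading term divides it; move 13 to the remainder.
  normal form = 13v + 13.
The normal form is nonzero, so p ∉ I. Since p minus its normal form lies in I, I + (p) = I + (r) where r = 13v + 13; decide whether this ideal is the whole ring.
Run Buchberger on G together with r (pairs among the g_i already reduce to 0 since G is a Gröbner basis):
g_1 = u - 3/2v - 3/2, LT = u.
g_2 = v² + 9v + 8, LT = v².
r = 13v + 13, LT = v.

The S-polynomials (S(g_1,g_2), S(g_1,r), S(g_2,r)) all reduce to 0 modulo the current basis, so we have a Gröbner basis.
Inter-reduce: drop elements whose leading term is divisible by another's, tail-reduce, and make monic.
Reduced Gröbner basis: {u, v + 1}.
The reduced Gröbner basis of I + (p) is {u, v + 1} ≠ {1}, a proper ideal, so the enlarged system stays consistent: p is independent of I, with normal form 13v + 13.

-2u - 2v² - 2v is independent of I; its normal form modulo I is 13v + 13.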